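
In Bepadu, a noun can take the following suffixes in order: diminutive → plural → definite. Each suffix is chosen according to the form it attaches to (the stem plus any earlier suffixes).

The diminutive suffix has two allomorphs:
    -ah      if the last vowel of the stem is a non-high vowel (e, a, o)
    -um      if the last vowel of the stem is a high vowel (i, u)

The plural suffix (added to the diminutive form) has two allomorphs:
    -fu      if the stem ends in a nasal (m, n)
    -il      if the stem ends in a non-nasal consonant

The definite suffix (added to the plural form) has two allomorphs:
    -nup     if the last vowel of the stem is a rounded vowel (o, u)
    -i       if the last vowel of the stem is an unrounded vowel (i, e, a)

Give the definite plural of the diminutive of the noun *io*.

Since the last vowel of *io* is /o/ (a non-high vowel), it takes -ah, giving *ioah*.
The diminutive form *ioah*: final consonant = /h/, non-nasal → -il → *ioahil*.
The plural form *ioahil*: last vowel = /i/, an unrounded vowel → -i → *ioahili*.

ioahili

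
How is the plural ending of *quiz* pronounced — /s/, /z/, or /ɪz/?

/ɪz/

The stem *quiz* ends in a sibilant (/s, z, ʃ, ʒ, tʃ, dʒ/).
The plural suffix surfaces as /ɪz/ after sibilants, /s/ after other voiceless consonants, and /z/ after other voiced sounds.
So the plural -s on *quiz* is pronounced /ɪz/.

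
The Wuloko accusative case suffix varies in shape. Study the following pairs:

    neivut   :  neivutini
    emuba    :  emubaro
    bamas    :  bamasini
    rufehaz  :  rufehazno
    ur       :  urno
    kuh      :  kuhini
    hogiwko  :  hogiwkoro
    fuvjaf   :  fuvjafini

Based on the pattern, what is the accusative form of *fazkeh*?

fazkehini

The alternation tracks the final sound of the stem — -ini when the stem ends in a voiceless consonant (*neivut*, *bamas*, *kuh*, *fuvjaf*); -no when the stem ends in a voiced consonant (*rufehaz*, *ur*); -ro when the stem ends in a vowel (*emuba*, *hogiwko*).
Since the final sound of *fazkeh* is /h/ (a voiceless consonant), it takes -ini, giving *fazkehini*.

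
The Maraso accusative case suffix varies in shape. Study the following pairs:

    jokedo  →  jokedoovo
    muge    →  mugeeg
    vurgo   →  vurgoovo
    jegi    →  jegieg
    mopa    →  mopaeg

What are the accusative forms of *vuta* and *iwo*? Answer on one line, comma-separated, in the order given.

Looking at the last vowel of each stem: -ovo when the last vowel of the stem is a rounded vowel (*jokedo*, *vurgo*); -eg when the last vowel of the stem is an unrounded vowel (*muge*, *jegi*, *mopa*).
*vuta* — last vowel /a/ (an unrounded vowel) → -eg → *vutaeg*.
Since the last vowel of *iwo* is /o/ (a rounded vowel), it takes -ovo, giving *iwoovo*.

vutaeg, iwoovo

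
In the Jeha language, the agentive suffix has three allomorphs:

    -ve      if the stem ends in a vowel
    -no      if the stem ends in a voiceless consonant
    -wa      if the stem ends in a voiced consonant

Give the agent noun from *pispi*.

pispive

*pispi*: final sound = /i/, a vowel → -ve → *pispive*.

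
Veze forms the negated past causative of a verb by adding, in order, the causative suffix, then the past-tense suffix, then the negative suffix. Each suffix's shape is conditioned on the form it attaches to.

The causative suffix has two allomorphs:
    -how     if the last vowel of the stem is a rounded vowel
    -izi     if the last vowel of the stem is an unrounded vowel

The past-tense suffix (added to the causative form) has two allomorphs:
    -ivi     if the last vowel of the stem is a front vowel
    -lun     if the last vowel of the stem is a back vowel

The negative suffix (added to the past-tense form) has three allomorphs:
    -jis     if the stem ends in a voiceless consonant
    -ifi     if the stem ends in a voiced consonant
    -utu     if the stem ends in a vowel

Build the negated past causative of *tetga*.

tetgaiziiviutu

The last vowel of *tetga* is /a/, which is an unrounded vowel, so the causative suffix is -izi, giving *tetgaizi*.
Since the last vowel of the causative form *tetgaizi* is /i/ (a front vowel), it takes -ivi, giving *tetgaiziivi*.
The past-tense form *tetgaiziivi*: final sound = /i/, a vowel → -utu → *tetgaiziiviutu*.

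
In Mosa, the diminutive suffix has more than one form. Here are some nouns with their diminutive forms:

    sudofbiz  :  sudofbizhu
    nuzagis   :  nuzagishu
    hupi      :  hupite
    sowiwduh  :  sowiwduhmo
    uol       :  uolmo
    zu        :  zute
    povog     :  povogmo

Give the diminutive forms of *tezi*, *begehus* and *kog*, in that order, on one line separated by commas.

The alternation tracks the final sound of the stem — -hu when the stem ends in a sibilant (*sudofbiz*, *nuzagis*); -mo when the stem ends in a non-sibilant consonant (*sowiwduh*, *uol*, *povog*); -te when the stem ends in a vowel (*hupi*, *zu*).
Since the final sound of *tezi* is /i/ (a vowel), it takes -te, giving *tezite*.
Since the final sound of *begehus* is /s/ (a sibilant), it takes -hu, giving *begehushu*.
*kog* — final sound /g/ (a non-sibilant consonant) → -mo → *kogmo*.

tezite, begehushu, kogmo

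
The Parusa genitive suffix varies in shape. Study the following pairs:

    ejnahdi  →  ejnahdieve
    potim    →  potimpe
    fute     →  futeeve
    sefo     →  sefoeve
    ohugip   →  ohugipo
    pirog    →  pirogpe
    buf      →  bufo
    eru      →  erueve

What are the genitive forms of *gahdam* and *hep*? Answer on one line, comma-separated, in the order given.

gahdampe, hepo

The suffix is conditioned by the final sound: -o when the stem ends in a voiceless consonant (*ohugip*, *buf*); -pe when the stem ends in a voiced consonant (*potim*, *pirog*); -eve when the stem ends in a vowel (*ejnahdi*, *fute*, *sefo*, *eru*).
The final sound of *gahdam* is /m/, which is a voiced consonant, so the suffix is -pe, giving *gahdampe*.
Since the final sound of *hep* is /p/ (a voiceless consonant), it takes -o, giving *hepo*.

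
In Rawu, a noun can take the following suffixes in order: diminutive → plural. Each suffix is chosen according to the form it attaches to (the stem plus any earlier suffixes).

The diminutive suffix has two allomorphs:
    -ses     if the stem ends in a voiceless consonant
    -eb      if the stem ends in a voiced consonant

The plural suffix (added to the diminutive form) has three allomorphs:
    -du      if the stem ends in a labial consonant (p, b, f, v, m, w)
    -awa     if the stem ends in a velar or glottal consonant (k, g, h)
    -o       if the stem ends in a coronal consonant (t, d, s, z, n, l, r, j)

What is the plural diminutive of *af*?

afseso

Since the final consonant of *af* is /f/ (voiceless), it takes -ses, giving *afses*.
Since the final consonant of the diminutive form *afses* is /s/ (coronal), it takes -o, giving *afseso*.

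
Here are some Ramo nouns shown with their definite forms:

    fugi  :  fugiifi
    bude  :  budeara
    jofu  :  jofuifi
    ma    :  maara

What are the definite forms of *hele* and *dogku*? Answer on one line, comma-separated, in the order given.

heleara, dogkuifi

The suffix is conditioned by the last vowel: -ifi when the last vowel of the stem is a high vowel (*fugi*, *jofu*); -ara when the last vowel of the stem is a non-high vowel (*bude*, *ma*).
*hele* — last vowel /e/ (a non-high vowel) → -ara → *heleara*.
The last vowel of *dogku* is /u/, which is a high vowel, so the suffix is -ifi, giving *dogkuifi*.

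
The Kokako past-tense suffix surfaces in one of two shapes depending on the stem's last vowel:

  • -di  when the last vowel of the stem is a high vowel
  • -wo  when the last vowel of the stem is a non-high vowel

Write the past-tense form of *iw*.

Since the last vowel of *iw* is /i/ (a high vowel), it takes -di, giving *iwdi*.

iwdi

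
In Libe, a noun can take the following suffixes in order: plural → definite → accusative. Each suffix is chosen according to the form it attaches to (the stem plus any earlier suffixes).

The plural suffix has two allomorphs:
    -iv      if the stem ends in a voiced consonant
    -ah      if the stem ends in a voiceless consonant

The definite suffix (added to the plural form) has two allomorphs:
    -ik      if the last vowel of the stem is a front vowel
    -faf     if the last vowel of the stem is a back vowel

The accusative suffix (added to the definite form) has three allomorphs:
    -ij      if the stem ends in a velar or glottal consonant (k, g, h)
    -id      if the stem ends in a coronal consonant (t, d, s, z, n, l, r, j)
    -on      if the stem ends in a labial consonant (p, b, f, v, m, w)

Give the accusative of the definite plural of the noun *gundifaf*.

The final consonant of *gundifaf* is /f/, which is voiceless, so the plural suffix is -ah, giving *gundifafah*.
The plural form *gundifafah* — last vowel /a/ (a back vowel) → -faf → *gundifafahfaf*.
The final consonant of the definite form *gundifafahfaf* is /f/, which is labial, so the accusative suffix is -on, giving *gundifafahfafon*.

gundifafahfafon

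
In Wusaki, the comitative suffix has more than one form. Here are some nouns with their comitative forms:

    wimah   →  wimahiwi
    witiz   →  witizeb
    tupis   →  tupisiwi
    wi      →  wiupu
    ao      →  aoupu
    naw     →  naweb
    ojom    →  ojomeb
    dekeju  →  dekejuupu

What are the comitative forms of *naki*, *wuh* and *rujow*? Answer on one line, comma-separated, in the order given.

The suffix is conditioned by the final sound: -iwi when the stem ends in a voiceless consonant (*wimah*, *tupis*); -eb when the stem ends in a voiced consonant (*witiz*, *naw*, *ojom*); -upu when the stem ends in a vowel (*wi*, *ao*, *dekeju*).
Since the final sound of *naki* is /i/ (a vowel), it takes -upu, giving *nakiupu*.
*wuh*: final sound = /h/, a voiceless consonant → -iwi → *wuhiwi*.
*rujow* — final sound /w/ (a voiced consonant) → -eb → *rujoweb*.

nakiupu, wuhiwi, rujoweb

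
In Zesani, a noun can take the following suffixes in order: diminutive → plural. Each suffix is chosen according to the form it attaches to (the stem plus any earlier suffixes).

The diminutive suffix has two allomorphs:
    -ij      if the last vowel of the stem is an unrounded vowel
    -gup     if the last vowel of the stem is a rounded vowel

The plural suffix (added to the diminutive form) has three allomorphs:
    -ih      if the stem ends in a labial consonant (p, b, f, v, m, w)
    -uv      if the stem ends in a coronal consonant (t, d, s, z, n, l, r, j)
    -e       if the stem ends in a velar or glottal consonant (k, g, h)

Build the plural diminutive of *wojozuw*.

*wojozuw* — last vowel /u/ (a rounded vowel) → -gup → *wojozuwgup*.
The diminutive form *wojozuwgup*: final consonant = /p/, labial → -ih → *wojozuwgupih*.

wojozuwgupih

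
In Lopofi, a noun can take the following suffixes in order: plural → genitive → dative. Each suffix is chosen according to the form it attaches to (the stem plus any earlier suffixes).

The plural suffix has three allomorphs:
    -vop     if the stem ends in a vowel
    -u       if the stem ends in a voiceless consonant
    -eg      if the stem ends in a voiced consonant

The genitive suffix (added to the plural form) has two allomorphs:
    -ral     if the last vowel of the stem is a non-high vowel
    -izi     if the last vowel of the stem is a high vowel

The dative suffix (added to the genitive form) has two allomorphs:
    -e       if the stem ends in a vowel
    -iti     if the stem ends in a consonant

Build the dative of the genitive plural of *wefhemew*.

The final sound of *wefhemew* is /w/, which is a voiced consonant, so the plural suffix is -eg, giving *wefhemeweg*.
The last vowel of the plural form *wefhemeweg* is /e/, which is a non-high vowel, so the genitive suffix is -ral, giving *wefhemewegral*.
Since the final sound of the genitive form *wefhemewegral* is /l/ (a consonant), it takes -iti, giving *wefhemewegraliti*.

wefhemewegraliti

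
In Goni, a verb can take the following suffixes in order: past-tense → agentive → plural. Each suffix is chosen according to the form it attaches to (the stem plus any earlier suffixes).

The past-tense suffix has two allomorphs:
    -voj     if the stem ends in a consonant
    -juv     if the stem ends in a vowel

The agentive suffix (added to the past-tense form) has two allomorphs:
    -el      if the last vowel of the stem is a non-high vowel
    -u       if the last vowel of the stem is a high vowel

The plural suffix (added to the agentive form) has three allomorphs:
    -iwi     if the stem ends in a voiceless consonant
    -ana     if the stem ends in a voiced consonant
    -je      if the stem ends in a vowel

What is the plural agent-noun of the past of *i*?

*i*: final sound = /i/, a vowel → -juv → *ijuv*.
The past-tense form *ijuv*: last vowel = /u/, a high vowel → -u → *ijuvu*.
The agentive form *ijuvu* — final sound /u/ (a vowel) → -je → *ijuvuje*.

ijuvuje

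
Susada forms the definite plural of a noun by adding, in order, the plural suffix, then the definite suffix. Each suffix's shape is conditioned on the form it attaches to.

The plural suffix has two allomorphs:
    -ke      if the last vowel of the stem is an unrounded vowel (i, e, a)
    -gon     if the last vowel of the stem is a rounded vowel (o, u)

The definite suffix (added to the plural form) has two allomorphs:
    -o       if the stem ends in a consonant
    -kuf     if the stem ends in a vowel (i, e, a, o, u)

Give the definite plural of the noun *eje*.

ejekekuf

Since the last vowel of *eje* is /e/ (an unrounded vowel), it takes -ke, giving *ejeke*.
The plural form *ejeke*: final sound = /e/, a vowel → -kuf → *ejekekuf*.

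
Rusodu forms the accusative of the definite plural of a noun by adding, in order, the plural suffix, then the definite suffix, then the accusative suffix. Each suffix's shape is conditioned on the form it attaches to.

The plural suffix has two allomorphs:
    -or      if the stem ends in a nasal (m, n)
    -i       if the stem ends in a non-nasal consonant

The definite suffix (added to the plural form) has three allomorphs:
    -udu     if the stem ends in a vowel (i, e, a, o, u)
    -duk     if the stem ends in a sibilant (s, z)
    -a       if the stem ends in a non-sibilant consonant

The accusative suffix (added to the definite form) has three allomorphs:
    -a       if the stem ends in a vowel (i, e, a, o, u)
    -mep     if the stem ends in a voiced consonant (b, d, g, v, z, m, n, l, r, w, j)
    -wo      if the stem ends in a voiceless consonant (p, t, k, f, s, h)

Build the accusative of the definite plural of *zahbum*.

*zahbum*: final consonant = /m/, a nasal → -or → *zahbumor*.
The plural form *zahbumor* — final sound /r/ (a non-sibilant consonant) → -a → *zahbumora*.
The definite form *zahbumora* — final sound /a/ (a vowel) → -a → *zahbumoraa*.

zahbumoraa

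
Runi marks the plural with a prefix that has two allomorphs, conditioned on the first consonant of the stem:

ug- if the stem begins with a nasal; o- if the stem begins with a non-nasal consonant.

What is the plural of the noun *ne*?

The first consonant of *ne* is /n/, which is a nasal, so the prefix is ug-, giving *ugne*.

ugne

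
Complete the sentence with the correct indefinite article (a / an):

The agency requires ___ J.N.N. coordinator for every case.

The indefinite article is chosen by the initial *sound* of the following word, not its spelling.
The initialism *J.N.N.* is read letter by letter; the first letter, J, is pronounced /dʒeɪ/, which begins with a consonant sound.
So the article is *a*: The agency requires a J.N.N. coordinator for every case.

a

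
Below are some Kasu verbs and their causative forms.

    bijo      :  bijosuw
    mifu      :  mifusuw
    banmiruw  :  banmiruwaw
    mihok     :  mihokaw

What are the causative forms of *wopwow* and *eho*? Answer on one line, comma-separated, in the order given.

The alternation tracks the final sound of the stem — -aw when the stem ends in a consonant (*banmiruw*, *mihok*); -suw when the stem ends in a vowel (*bijo*, *mifu*).
*wopwow* — final sound /w/ (a consonant) → -aw → *wopwowaw*.
Since the final sound of *eho* is /o/ (a vowel), it takes -suw, giving *ehosuw*.

wopwowaw, ehosuw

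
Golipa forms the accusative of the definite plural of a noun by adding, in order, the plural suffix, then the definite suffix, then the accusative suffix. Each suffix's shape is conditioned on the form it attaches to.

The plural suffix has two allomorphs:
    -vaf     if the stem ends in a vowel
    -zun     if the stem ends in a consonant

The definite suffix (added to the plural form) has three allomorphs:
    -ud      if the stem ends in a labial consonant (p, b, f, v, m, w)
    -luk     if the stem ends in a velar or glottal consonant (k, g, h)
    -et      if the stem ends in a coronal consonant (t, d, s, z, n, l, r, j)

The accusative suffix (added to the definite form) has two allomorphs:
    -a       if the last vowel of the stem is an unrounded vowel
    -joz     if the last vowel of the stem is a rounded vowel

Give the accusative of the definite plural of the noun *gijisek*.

gijisekzuneta

The final sound of *gijisek* is /k/, which is a consonant, so the plural suffix is -zun, giving *gijisekzun*.
Since the final consonant of the plural form *gijisekzun* is /n/ (coronal), it takes -et, giving *gijisekzunet*.
The definite form *gijisekzunet* — last vowel /e/ (an unrounded vowel) → -a → *gijisekzuneta*.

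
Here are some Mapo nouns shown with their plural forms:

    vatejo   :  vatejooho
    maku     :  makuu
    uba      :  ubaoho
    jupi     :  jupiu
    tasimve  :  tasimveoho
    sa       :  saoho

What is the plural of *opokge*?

The alternation tracks the last vowel of the stem — -u when the last vowel of the stem is a high vowel (*maku*, *jupi*); -oho when the last vowel of the stem is a non-high vowel (*vatejo*, *uba*, *tasimve*, *sa*).
The last vowel of *opokge* is /e/, which is a non-high vowel, so the suffix is -oho, giving *opokgeoho*.

opokgeoho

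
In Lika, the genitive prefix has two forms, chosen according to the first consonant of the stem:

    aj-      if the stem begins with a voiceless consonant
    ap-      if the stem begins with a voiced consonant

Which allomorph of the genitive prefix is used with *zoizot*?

Since the first consonant of *zoizot* is /z/ (voiced), it takes ap-.

ap-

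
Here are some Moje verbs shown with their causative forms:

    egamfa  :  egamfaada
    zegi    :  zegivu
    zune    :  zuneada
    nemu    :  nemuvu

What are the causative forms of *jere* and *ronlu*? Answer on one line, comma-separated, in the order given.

jereada, ronluvu

Looking at the last vowel of each stem: -vu when the last vowel of the stem is a high vowel (*zegi*, *nemu*); -ada when the last vowel of the stem is a non-high vowel (*egamfa*, *zune*).
The last vowel of *jere* is /e/, which is a non-high vowel, so the suffix is -ada, giving *jereada*.
The last vowel of *ronlu* is /u/, which is a high vowel, so the suffix is -vu, giving *ronluvu*.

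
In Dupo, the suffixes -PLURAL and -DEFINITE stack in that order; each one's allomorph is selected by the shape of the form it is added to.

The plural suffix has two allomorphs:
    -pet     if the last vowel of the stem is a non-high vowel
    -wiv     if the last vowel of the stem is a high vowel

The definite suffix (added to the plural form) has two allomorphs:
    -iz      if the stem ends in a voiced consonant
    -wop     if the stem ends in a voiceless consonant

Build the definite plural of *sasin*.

Since the last vowel of *sasin* is /i/ (a high vowel), it takes -wiv, giving *sasinwiv*.
The plural form *sasinwiv* — final consonant /v/ (voiced) → -iz → *sasinwiviz*.

sasinwiviz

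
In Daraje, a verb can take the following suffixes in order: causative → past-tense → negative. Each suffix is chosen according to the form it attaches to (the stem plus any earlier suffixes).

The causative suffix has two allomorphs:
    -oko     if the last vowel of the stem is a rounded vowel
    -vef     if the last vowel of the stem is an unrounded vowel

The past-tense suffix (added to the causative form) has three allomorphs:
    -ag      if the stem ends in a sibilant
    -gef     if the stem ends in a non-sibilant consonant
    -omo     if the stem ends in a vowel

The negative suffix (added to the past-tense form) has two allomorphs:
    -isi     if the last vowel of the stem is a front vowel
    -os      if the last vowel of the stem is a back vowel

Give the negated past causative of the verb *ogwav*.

*ogwav*: last vowel = /a/, an unrounded vowel → -vef → *ogwavvef*.
Since the final sound of the causative form *ogwavvef* is /f/ (a non-sibilant consonant), it takes -gef, giving *ogwavvefgef*.
The last vowel of the past-tense form *ogwavvefgef* is /e/, which is a front vowel, so the negative suffix is -isi, giving *ogwavvefgefisi*.

ogwavvefgefisi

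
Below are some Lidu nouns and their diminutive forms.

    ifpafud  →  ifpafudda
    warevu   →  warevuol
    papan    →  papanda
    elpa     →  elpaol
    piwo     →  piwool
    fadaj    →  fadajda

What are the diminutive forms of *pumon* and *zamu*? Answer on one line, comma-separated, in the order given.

pumonda, zamuol

The suffix is conditioned by the final sound: -da when the stem ends in a consonant (*ifpafud*, *papan*, *fadaj*); -ol when the stem ends in a vowel (*warevu*, *elpa*, *piwo*).
The final sound of *pumon* is /n/, which is a consonant, so the suffix is -da, giving *pumonda*.
Since the final sound of *zamu* is /u/ (a vowel), it takes -ol, giving *zamuol*.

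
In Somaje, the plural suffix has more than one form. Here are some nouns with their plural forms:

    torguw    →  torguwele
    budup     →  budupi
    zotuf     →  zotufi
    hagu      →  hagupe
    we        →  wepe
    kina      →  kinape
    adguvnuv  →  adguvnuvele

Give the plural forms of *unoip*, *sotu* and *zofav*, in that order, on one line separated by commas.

unoipi, sotupe, zofavele

The alternation tracks the final sound of the stem — -i when the stem ends in a voiceless consonant (*budup*, *zotuf*); -ele when the stem ends in a voiced consonant (*torguw*, *adguvnuv*); -pe when the stem ends in a vowel (*hagu*, *we*, *kina*).
*unoip* — final sound /p/ (a voiceless consonant) → -i → *unoipi*.
*sotu*: final sound = /u/, a vowel → -pe → *sotupe*.
*zofav*: final sound = /v/, a voiced consonant → -ele → *zofavele*.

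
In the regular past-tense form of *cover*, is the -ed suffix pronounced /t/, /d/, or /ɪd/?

/d/

The stem *cover* ends in a voiced sound other than /d/.
The -ed suffix is realized as /ɪd/ after /t, d/; as /t/ after other voiceless consonants; and as /d/ after other voiced sounds.
So -ed on *cover* is pronounced /d/.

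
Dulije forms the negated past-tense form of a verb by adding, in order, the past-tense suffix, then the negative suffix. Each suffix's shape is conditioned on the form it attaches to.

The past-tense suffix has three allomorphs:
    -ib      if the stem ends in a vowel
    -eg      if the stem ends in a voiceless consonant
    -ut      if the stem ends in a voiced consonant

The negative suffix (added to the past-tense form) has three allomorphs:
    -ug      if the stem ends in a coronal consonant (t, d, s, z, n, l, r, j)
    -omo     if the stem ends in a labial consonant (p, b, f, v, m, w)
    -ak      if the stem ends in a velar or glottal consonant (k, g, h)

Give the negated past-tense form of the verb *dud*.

dudutug

*dud*: final sound = /d/, a voiced consonant → -ut → *dudut*.
The past-tense form *dudut*: final consonant = /t/, coronal → -ug → *dudutug*.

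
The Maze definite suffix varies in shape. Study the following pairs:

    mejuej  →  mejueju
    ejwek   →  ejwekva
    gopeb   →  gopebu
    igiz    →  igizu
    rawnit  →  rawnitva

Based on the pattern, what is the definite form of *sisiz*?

The pattern is voicing of the final consonant: -va when the stem ends in a voiceless consonant (*ejwek*, *rawnit*); -u when the stem ends in a voiced consonant (*mejuej*, *gopeb*, *igiz*).
*sisiz*: final consonant = /z/, voiced → -u → *sisizu*.

sisizu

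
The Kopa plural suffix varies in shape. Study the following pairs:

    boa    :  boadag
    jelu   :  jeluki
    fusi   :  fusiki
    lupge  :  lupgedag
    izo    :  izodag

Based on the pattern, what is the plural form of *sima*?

Looking at the last vowel of each stem: -ki when the last vowel of the stem is a high vowel (*jelu*, *fusi*); -dag when the last vowel of the stem is a non-high vowel (*boa*, *lupge*, *izo*).
The last vowel of *sima* is /a/, which is a non-high vowel, so the suffix is -dag, giving *simadag*.

simadag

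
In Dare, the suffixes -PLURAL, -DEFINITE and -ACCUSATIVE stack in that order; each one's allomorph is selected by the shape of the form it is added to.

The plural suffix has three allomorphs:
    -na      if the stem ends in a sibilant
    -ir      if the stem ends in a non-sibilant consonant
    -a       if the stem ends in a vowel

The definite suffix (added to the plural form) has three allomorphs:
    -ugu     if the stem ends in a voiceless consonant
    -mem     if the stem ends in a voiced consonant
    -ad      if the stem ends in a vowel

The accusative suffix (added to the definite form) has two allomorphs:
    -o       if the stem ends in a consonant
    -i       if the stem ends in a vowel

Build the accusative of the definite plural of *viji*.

vijiaado

*viji*: final sound = /i/, a vowel → -a → *vijia*.
Since the final sound of the plural form *vijia* is /a/ (a vowel), it takes -ad, giving *vijiaad*.
Since the final sound of the definite form *vijiaad* is /d/ (a consonant), it takes -o, giving *vijiaado*.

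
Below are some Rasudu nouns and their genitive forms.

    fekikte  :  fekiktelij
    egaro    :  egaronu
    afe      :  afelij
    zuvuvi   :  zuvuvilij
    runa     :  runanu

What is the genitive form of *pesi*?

Looking at the last vowel of each stem: -lij when the last vowel of the stem is a front vowel (*fekikte*, *afe*, *zuvuvi*); -nu when the last vowel of the stem is a back vowel (*egaro*, *runa*).
*pesi*: last vowel = /i/, a front vowel → -lij → *pesilij*.

pesilij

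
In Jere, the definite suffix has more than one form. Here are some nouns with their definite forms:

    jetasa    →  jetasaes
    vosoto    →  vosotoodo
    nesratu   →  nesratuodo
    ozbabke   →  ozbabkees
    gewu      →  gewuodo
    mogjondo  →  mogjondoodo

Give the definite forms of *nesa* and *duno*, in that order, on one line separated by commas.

The suffix is conditioned by the last vowel: -odo when the last vowel of the stem is a rounded vowel (*vosoto*, *nesratu*, *gewu*, *mogjondo*); -es when the last vowel of the stem is an unrounded vowel (*jetasa*, *ozbabke*).
Since the last vowel of *nesa* is /a/ (an unrounded vowel), it takes -es, giving *nesaes*.
The last vowel of *duno* is /o/, which is a rounded vowel, so the suffix is -odo, giving *dunoodo*.

nesaes, dunoodo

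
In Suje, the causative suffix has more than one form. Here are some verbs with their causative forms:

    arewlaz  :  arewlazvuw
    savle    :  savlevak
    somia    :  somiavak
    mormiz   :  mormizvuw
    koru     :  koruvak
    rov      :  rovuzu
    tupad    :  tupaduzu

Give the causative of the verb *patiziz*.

The suffix is conditioned by the final sound: -vuw when the stem ends in a sibilant (*arewlaz*, *mormiz*); -uzu when the stem ends in a non-sibilant consonant (*rov*, *tupad*); -vak when the stem ends in a vowel (*savle*, *somia*, *koru*).
Since the final sound of *patiziz* is /z/ (a sibilant), it takes -vuw, giving *patizizvuw*.

patizizvuw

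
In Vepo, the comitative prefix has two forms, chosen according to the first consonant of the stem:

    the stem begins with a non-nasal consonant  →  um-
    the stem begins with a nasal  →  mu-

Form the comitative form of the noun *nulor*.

munulor

*nulor* — first consonant /n/ (a nasal) → mu- → *munulor*.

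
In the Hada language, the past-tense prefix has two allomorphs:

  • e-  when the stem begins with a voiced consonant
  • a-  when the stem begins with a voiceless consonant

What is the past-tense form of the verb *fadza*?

afadza

*fadza* — first consonant /f/ (voiceless) → a- → *afadza*.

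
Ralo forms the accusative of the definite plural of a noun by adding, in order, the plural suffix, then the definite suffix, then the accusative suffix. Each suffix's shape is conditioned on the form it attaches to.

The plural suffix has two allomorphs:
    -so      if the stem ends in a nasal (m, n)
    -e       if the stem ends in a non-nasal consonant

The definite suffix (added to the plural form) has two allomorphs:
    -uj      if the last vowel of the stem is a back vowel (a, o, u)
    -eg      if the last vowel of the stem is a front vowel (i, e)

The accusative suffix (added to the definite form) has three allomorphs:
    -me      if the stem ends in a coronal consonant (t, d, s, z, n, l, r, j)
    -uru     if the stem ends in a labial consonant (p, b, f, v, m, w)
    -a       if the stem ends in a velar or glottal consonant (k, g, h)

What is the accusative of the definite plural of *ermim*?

ermimsoujme

*ermim*: final consonant = /m/, a nasal → -so → *ermimso*.
The plural form *ermimso*: last vowel = /o/, a back vowel → -uj → *ermimsouj*.
The definite form *ermimsouj* — final consonant /j/ (coronal) → -me → *ermimsoujme*.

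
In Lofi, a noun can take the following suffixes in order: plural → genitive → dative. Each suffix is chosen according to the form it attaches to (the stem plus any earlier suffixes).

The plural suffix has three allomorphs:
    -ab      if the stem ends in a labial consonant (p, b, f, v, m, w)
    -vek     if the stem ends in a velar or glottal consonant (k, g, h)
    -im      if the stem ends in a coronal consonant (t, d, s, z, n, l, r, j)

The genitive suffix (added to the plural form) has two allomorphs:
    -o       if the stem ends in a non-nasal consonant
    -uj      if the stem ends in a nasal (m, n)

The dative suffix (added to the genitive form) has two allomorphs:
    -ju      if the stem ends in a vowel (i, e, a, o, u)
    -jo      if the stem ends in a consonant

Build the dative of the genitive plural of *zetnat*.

zetnatimujjo

*zetnat* — final consonant /t/ (coronal) → -im → *zetnatim*.
The final consonant of the plural form *zetnatim* is /m/, which is a nasal, so the genitive suffix is -uj, giving *zetnatimuj*.
The genitive form *zetnatimuj*: final sound = /j/, a consonant → -jo → *zetnatimujjo*.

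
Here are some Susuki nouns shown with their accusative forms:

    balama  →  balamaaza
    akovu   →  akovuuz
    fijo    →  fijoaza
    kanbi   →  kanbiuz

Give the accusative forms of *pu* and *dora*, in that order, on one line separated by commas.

The pattern is height harmony: -uz when the last vowel of the stem is a high vowel (*akovu*, *kanbi*); -aza when the last vowel of the stem is a non-high vowel (*balama*, *fijo*).
The last vowel of *pu* is /u/, which is a high vowel, so the suffix is -uz, giving *puuz*.
*dora* — last vowel /a/ (a non-high vowel) → -aza → *doraaza*.

puuz, doraaza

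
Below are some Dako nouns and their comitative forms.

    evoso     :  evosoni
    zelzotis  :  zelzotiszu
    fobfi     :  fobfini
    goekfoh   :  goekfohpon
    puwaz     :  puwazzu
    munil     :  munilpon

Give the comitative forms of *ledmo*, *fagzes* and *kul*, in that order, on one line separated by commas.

ledmoni, fagzeszu, kulpon

Looking at the final sound of each stem: -zu when the stem ends in a sibilant (*zelzotis*, *puwaz*); -pon when the stem ends in a non-sibilant consonant (*goekfoh*, *munil*); -ni when the stem ends in a vowel (*evoso*, *fobfi*).
*ledmo*: final sound = /o/, a vowel → -ni → *ledmoni*.
The final sound of *fagzes* is /s/, which is a sibilant, so the suffix is -zu, giving *fagzeszu*.
Since the final sound of *kul* is /l/ (a non-sibilant consonant), it takes -pon, giving *kulpon*.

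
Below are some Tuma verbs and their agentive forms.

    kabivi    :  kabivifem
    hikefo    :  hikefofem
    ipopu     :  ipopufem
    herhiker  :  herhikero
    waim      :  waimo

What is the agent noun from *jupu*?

jupufem

The pattern is consonant vs. vowel: -o when the stem ends in a consonant (*herhiker*, *waim*); -fem when the stem ends in a vowel (*kabivi*, *hikefo*, *ipopu*).
The final sound of *jupu* is /u/, which is a vowel, so the suffix is -fem, giving *jupufem*.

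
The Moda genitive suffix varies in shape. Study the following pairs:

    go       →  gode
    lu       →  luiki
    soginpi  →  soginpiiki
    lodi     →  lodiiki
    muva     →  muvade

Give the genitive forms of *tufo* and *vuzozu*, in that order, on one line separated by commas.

tufode, vuzozuiki

Looking at the last vowel of each stem: -iki when the last vowel of the stem is a high vowel (*lu*, *soginpi*, *lodi*); -de when the last vowel of the stem is a non-high vowel (*go*, *muva*).
Since the last vowel of *tufo* is /o/ (a non-high vowel), it takes -de, giving *tufode*.
The last vowel of *vuzozu* is /u/, which is a high vowel, so the suffix is -iki, giving *vuzozuiki*.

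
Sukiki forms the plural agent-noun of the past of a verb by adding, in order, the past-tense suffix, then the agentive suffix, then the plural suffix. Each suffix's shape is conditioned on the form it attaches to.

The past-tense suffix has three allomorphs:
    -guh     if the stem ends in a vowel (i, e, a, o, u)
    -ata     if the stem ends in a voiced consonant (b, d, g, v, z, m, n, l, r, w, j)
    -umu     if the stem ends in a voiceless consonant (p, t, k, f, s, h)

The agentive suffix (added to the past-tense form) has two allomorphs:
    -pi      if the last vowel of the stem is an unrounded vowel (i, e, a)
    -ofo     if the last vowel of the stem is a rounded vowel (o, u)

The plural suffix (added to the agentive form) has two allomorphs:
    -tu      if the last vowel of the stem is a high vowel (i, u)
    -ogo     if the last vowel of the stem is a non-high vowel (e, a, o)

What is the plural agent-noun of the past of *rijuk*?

Since the final sound of *rijuk* is /k/ (a voiceless consonant), it takes -umu, giving *rijukumu*.
The past-tense form *rijukumu* — last vowel /u/ (a rounded vowel) → -ofo → *rijukumuofo*.
The agentive form *rijukumuofo*: last vowel = /o/, a non-high vowel → -ogo → *rijukumuofoogo*.

rijukumuofoogo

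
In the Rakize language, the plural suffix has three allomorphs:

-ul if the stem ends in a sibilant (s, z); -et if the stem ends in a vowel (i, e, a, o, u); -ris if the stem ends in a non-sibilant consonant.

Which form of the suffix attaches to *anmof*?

-ris

*anmof* — final sound /f/ (a non-sibilant consonant) → -ris.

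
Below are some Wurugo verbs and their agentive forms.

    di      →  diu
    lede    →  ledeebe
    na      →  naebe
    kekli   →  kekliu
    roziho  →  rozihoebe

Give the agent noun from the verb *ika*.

ikaebe

The suffix is conditioned by the last vowel: -u when the last vowel of the stem is a high vowel (*di*, *kekli*); -ebe when the last vowel of the stem is a non-high vowel (*lede*, *na*, *roziho*).
*ika* — last vowel /a/ (a non-high vowel) → -ebe → *ikaebe*.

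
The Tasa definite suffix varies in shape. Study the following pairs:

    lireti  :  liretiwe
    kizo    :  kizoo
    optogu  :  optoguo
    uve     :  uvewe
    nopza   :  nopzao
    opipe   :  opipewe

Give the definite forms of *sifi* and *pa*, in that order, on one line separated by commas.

Looking at the last vowel of each stem: -we when the last vowel of the stem is a front vowel (*lireti*, *uve*, *opipe*); -o when the last vowel of the stem is a back vowel (*kizo*, *optogu*, *nopza*).
The last vowel of *sifi* is /i/, which is a front vowel, so the suffix is -we, giving *sifiwe*.
The last vowel of *pa* is /a/, which is a back vowel, so the suffix is -o, giving *pao*.

sifiwe, pao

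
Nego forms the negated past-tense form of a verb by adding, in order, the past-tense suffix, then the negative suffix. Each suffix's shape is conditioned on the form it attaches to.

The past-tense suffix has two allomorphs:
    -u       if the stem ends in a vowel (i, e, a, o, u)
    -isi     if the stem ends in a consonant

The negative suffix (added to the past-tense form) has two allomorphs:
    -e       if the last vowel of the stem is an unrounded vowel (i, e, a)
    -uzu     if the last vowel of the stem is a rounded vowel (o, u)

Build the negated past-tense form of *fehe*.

feheuuzu

*fehe* — final sound /e/ (a vowel) → -u → *feheu*.
The past-tense form *feheu*: last vowel = /u/, a rounded vowel → -uzu → *feheuuzu*.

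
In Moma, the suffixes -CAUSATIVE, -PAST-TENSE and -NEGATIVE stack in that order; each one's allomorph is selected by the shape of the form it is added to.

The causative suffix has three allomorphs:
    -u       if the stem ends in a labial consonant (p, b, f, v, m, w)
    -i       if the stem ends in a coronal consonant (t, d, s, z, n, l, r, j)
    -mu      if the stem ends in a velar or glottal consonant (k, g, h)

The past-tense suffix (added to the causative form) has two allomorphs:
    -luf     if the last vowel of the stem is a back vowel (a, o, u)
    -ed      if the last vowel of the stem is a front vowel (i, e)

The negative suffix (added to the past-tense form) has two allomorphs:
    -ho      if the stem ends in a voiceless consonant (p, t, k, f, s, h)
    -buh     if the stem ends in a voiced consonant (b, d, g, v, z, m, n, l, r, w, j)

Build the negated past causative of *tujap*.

tujapulufho

Since the final consonant of *tujap* is /p/ (labial), it takes -u, giving *tujapu*.
Since the last vowel of the causative form *tujapu* is /u/ (a back vowel), it takes -luf, giving *tujapuluf*.
The final consonant of the past-tense form *tujapuluf* is /f/, which is voiceless, so the negative suffix is -ho, giving *tujapulufho*.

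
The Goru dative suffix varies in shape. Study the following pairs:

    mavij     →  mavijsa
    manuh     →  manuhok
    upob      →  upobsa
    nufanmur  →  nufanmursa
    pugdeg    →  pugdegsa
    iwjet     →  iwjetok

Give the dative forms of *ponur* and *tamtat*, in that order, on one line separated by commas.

The alternation tracks the final consonant of the stem — -ok when the stem ends in a voiceless consonant (*manuh*, *iwjet*); -sa when the stem ends in a voiced consonant (*mavij*, *upob*, *nufanmur*, *pugdeg*).
Since the final consonant of *ponur* is /r/ (voiced), it takes -sa, giving *ponursa*.
Since the final consonant of *tamtat* is /t/ (voiceless), it takes -ok, giving *tamtatok*.

ponursa, tamtatok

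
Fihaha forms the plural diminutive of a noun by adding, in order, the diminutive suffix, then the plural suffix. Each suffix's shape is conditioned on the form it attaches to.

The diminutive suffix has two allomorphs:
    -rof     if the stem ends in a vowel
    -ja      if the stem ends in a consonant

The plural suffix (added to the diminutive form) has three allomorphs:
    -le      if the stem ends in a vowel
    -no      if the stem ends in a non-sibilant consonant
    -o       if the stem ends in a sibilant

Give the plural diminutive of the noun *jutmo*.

jutmorofno

*jutmo*: final sound = /o/, a vowel → -rof → *jutmorof*.
The final sound of the diminutive form *jutmorof* is /f/, which is a non-sibilant consonant, so the plural suffix is -no, giving *jutmorofno*.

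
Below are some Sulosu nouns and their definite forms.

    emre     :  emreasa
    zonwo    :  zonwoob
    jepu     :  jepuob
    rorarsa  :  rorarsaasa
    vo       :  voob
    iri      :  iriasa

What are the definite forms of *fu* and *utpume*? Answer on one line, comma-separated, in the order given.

The alternation tracks the last vowel of the stem — -ob when the last vowel of the stem is a rounded vowel (*zonwo*, *jepu*, *vo*); -asa when the last vowel of the stem is an unrounded vowel (*emre*, *rorarsa*, *iri*).
The last vowel of *fu* is /u/, which is a rounded vowel, so the suffix is -ob, giving *fuob*.
*utpume* — last vowel /e/ (an unrounded vowel) → -asa → *utpumeasa*.

fuob, utpumeasa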